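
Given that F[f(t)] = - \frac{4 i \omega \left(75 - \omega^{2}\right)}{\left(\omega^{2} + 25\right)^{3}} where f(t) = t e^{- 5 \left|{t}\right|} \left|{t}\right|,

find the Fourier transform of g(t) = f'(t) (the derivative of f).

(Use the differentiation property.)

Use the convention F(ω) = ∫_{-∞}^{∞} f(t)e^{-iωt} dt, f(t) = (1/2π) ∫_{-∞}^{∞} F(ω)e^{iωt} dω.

F[g](ω) = \frac{4 \omega^{2} \left(75 - \omega^{2}\right)}{\left(\omega^{2} + 25\right)^{3}}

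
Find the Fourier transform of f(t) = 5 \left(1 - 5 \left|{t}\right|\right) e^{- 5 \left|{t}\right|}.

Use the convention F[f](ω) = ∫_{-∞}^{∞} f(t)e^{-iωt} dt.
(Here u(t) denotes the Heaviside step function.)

F(ω) = \frac{100 \omega^{2}}{\left(\omega^{2} + 25\right)^{2}}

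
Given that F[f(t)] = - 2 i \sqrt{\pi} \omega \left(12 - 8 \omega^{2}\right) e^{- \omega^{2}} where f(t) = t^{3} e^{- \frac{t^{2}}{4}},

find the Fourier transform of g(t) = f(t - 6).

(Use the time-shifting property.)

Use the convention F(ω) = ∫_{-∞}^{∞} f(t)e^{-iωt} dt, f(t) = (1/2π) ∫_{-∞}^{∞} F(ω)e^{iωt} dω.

F[g](ω) = 8 i \sqrt{\pi} \omega \left(2 \omega^{2} - 3\right) e^{- \omega \left(\omega + 6 i\right)}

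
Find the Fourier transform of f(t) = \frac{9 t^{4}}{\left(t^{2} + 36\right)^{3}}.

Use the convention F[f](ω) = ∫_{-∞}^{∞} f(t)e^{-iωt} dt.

F(ω) = \frac{9 \pi \left(12 \omega^{2} - 10 \left|{\omega}\right| + 1\right) e^{- 6 \left|{\omega}\right|}}{16}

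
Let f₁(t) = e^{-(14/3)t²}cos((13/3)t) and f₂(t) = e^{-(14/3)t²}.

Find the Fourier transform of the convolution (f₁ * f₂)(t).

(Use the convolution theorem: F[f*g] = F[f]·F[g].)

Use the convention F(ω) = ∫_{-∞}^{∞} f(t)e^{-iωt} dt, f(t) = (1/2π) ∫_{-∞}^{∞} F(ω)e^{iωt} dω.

F[f₁*f₂](ω) = \frac{3 \pi \left(e^{\frac{13 \omega}{14}} + 1\right) e^{- \frac{3 \omega^{2}}{28} - \frac{13 \omega}{28} - \frac{169}{168}}}{28}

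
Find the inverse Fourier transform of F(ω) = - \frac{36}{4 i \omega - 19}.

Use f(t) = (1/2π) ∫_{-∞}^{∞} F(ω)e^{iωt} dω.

f(t) = 9 e^{\frac{19 t}{4}} u\left(- t\right)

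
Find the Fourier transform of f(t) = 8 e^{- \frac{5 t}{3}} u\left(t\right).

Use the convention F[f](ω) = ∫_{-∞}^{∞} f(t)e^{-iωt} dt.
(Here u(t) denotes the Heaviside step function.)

F(ω) = \frac{24}{3 i \omega + 5}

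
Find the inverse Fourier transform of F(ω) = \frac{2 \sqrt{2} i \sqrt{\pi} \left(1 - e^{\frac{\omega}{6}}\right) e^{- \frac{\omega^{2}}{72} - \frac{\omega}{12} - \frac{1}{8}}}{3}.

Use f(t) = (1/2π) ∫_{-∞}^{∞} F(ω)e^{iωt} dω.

f(t) = 8 e^{- 18 t^{2}} \sin{\left(3 t \right)}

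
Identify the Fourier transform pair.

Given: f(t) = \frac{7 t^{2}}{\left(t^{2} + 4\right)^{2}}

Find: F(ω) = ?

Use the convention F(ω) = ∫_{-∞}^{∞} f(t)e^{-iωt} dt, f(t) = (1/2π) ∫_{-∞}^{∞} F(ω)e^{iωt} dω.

F(ω) = \frac{7 \pi \left(1 - 2 \left|{\omega}\right|\right) e^{- 2 \left|{\omega}\right|}}{4}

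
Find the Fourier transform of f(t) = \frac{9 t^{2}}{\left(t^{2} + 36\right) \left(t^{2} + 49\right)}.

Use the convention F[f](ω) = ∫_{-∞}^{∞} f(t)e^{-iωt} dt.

F(ω) = \frac{9 \pi \left(7 - 6 e^{\left|{\omega}\right|}\right) e^{- 7 \left|{\omega}\right|}}{13}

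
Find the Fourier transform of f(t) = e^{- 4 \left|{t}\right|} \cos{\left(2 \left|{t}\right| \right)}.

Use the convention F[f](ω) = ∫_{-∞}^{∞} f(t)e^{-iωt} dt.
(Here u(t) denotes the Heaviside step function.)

F(ω) = \frac{8 \left(\omega^{2} + 20\right)}{\omega^{4} + 24 \omega^{2} + 400}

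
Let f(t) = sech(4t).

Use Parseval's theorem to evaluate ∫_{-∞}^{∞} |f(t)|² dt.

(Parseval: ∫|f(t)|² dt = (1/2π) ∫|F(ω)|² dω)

∫|f(t)|² dt = \frac{1}{2}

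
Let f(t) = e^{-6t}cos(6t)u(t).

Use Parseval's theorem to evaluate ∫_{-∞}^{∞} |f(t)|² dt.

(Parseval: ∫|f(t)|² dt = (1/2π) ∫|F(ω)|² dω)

∫|f(t)|² dt = \frac{1}{16}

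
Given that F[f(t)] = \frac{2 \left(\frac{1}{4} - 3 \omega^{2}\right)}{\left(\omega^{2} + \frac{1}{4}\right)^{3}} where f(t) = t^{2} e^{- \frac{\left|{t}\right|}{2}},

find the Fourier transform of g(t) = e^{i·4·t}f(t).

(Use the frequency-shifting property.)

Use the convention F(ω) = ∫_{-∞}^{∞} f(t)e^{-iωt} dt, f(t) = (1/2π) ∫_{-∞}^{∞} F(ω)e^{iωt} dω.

F[g](ω) = \frac{32 \left(1 - 12 \left(\omega - 4\right)^{2}\right)}{\left(4 \left(\omega - 4\right)^{2} + 1\right)^{3}}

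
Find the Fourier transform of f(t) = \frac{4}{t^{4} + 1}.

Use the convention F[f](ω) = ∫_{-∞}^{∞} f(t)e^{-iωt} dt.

F(ω) = 4 \pi e^{- \frac{\sqrt{2} \left|{\omega}\right|}{2}} \sin{\left(\frac{\sqrt{2} \left|{\omega}\right|}{2} + \frac{\pi}{4} \right)}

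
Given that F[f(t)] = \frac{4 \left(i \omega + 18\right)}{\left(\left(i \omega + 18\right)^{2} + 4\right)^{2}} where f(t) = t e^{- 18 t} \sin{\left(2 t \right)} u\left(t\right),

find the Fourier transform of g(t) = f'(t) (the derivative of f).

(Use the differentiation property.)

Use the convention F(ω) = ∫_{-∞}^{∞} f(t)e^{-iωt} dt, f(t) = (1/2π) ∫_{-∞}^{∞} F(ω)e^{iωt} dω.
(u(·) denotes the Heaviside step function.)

F[g](ω) = \frac{4 i \omega \left(i \omega + 18\right)}{\left(\left(i \omega + 18\right)^{2} + 4\right)^{2}}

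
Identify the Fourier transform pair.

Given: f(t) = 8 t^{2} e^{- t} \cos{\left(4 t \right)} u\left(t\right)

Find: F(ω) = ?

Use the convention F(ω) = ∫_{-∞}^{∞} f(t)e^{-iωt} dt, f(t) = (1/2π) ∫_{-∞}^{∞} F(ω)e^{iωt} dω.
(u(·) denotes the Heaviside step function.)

F(ω) = \frac{16 \left(- 48 i \omega + \left(i \omega + 1\right)^{3} - 48\right)}{\left(\left(i \omega + 1\right)^{2} + 16\right)^{3}}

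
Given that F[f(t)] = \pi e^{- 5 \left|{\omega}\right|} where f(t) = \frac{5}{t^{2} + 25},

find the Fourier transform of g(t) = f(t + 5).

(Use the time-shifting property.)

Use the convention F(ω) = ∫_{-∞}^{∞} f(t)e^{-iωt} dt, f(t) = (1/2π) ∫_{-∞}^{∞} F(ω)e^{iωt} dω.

F[g](ω) = \pi e^{5 i \omega - 5 \left|{\omega}\right|}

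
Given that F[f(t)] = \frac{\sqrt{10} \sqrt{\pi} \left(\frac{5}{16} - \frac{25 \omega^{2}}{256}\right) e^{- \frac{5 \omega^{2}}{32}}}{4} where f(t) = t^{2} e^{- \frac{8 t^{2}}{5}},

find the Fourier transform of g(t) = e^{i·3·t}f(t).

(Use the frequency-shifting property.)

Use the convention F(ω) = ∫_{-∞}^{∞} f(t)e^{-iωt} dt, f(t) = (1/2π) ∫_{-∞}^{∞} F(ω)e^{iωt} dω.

F[g](ω) = \frac{5 \sqrt{10} \sqrt{\pi} \left(16 - 5 \left(\omega - 3\right)^{2}\right) e^{- \frac{5 \left(\omega - 3\right)^{2}}{32}}}{1024}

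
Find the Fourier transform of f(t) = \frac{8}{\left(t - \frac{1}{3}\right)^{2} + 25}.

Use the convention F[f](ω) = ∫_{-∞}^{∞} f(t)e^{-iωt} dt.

F(ω) = \frac{8 \pi e^{- \frac{i \omega}{3} - 5 \left|{\omega}\right|}}{5}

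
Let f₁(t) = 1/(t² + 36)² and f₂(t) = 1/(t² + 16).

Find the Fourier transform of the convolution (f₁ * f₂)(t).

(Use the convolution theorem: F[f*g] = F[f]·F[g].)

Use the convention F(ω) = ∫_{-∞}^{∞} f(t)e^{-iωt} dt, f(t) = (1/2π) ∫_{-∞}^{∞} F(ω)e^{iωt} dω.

F[f₁*f₂](ω) = \frac{\pi^{2} \left(6 \left|{\omega}\right| + 1\right) e^{- 10 \left|{\omega}\right|}}{1728}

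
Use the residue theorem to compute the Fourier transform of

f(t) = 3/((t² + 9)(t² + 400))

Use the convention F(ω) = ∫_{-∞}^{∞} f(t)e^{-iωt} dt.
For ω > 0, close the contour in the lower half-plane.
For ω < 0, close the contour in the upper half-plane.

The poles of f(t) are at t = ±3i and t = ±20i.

Let g(z) = f(z)e^{-iωz}; for large |z| the factor e^{-iωz} decays in the lower half-plane when ω > 0 and in the upper half-plane when ω < 0.

Case ω > 0 (lower half-plane, clockwise contour ⇒ F(ω) = -2πi·ΣRes):
  Res_{z = - 3 i} g(z) = \frac{i e^{- 3 \omega}}{782}
  Res_{z = - 20 i} g(z) = - \frac{3 i e^{- 20 \omega}}{15640}
  F(ω) = -2πi·ΣRes = \frac{\pi \left(20 e^{17 \omega} - 3\right) e^{- 20 \omega}}{7820}

Case ω < 0 (upper half-plane, counterclockwise contour ⇒ F(ω) = +2πi·ΣRes):
  Res_{z = 3 i} g(z) = - \frac{i e^{3 \omega}}{782}
  Res_{z = 20 i} g(z) = \frac{3 i e^{20 \omega}}{15640}
  F(ω) = 2πi·ΣRes = \frac{\pi \left(20 - 3 e^{17 \omega}\right) e^{3 \omega}}{7820}

Both cases combine into a single formula in |ω|:

F(ω) = \frac{\pi \left(20 e^{17 \left|{\omega}\right|} - 3\right) e^{- 20 \left|{\omega}\right|}}{7820}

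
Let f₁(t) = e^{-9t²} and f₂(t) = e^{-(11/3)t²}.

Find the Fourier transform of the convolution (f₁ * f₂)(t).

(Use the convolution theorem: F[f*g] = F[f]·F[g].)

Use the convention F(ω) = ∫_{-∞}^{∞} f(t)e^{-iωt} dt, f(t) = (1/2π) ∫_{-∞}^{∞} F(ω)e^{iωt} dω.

F[f₁*f₂](ω) = \frac{\sqrt{33} \pi e^{- \frac{19 \omega^{2}}{198}}}{33}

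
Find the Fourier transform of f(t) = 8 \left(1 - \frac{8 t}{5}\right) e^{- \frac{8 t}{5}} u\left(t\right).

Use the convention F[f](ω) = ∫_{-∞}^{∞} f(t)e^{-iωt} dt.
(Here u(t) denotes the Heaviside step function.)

F(ω) = \frac{200 i \omega}{- 25 \omega^{2} + 80 i \omega + 64}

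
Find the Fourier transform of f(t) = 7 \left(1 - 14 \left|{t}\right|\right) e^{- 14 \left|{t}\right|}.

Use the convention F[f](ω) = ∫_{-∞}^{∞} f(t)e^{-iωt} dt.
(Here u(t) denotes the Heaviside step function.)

F(ω) = \frac{392 \omega^{2}}{\left(\omega^{2} + 196\right)^{2}}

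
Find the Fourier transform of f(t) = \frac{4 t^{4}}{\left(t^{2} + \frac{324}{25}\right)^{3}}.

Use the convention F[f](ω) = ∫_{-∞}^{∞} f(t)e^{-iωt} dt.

F(ω) = \frac{\pi \left(108 \omega^{2} - 150 \left|{\omega}\right| + 25\right) e^{- \frac{18 \left|{\omega}\right|}{5}}}{60}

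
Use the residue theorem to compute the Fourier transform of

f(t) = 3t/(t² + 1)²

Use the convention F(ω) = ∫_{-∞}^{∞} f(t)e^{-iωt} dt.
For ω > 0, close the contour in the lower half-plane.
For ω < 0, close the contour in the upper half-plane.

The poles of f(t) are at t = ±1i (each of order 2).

Let g(z) = f(z)e^{-iωz}; for large |z| the factor e^{-iωz} decays in the lower half-plane when ω > 0 and in the upper half-plane when ω < 0.

Case ω > 0 (lower half-plane, clockwise contour ⇒ F(ω) = -2πi·ΣRes):
  Res_{z = - i} g(z) = \frac{3 \omega e^{- \omega}}{4} (pole of order 2)
  F(ω) = -2πi·ΣRes = - \frac{3 i \pi \omega e^{- \omega}}{2}

Case ω < 0 (upper half-plane, counterclockwise contour ⇒ F(ω) = +2πi·ΣRes):
  Res_{z = i} g(z) = - \frac{3 \omega e^{\omega}}{4} (pole of order 2)
  F(ω) = 2πi·ΣRes = - \frac{3 i \pi \omega e^{\omega}}{2}

Both cases combine into a single formula in |ω|:

F(ω) = - \frac{3 i \pi \omega e^{- \left|{\omega}\right|}}{2}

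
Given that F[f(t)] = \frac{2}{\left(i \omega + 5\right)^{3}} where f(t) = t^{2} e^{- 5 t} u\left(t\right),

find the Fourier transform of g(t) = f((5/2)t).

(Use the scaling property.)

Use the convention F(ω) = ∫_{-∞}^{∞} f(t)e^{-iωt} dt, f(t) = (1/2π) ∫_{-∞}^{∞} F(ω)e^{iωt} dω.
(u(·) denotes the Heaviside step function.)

F[g](ω) = \frac{100}{\left(2 i \omega + 25\right)^{3}}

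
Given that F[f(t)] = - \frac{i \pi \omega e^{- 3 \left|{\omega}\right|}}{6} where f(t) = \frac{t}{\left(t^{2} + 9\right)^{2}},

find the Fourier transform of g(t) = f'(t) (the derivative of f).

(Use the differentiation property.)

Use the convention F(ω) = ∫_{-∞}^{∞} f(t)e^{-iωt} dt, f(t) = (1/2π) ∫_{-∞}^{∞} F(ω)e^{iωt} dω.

F[g](ω) = \frac{\pi \omega^{2} e^{- 3 \left|{\omega}\right|}}{6}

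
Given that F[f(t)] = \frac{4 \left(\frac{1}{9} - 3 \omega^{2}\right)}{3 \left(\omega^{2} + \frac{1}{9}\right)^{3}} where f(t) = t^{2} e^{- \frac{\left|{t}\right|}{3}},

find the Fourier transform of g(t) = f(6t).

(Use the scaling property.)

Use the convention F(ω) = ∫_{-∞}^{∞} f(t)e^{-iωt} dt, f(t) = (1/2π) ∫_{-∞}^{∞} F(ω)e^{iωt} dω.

F[g](ω) = \frac{288 \left(4 - 3 \omega^{2}\right)}{\left(\omega^{2} + 4\right)^{3}}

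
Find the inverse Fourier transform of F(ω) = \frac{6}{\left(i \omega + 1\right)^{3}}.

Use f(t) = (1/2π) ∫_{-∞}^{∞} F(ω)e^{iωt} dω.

f(t) = 3 t^{2} e^{- t} u\left(t\right)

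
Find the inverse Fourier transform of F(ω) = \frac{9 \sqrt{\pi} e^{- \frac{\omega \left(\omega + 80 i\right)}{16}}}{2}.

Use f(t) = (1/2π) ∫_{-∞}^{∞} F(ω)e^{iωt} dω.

f(t) = 9 e^{- 4 \left(t - 5\right)^{2}}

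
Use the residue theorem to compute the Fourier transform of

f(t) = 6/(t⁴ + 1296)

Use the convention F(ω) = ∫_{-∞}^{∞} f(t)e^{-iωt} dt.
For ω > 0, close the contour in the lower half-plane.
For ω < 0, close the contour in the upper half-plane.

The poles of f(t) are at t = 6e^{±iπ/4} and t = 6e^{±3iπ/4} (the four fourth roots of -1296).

Let g(z) = f(z)e^{-iωz}; for large |z| the factor e^{-iωz} decays in the lower half-plane when ω > 0 and in the upper half-plane when ω < 0.

Case ω > 0 (lower half-plane, clockwise contour ⇒ F(ω) = -2πi·ΣRes):
  Res_{z = - 3 \sqrt{2} - 3 \sqrt{2} i} g(z) = \frac{\sqrt{2} i \left(1 - i\right) e^{3 \sqrt{2} \omega \left(-1 + i\right)}}{288}
  Res_{z = 3 \sqrt{2} - 3 \sqrt{2} i} g(z) = \frac{\sqrt{2} i \left(1 + i\right) e^{- 3 \sqrt{2} \omega \left(1 + i\right)}}{288}
  F(ω) = -2πi·ΣRes = \frac{\sqrt{2} \pi \left(1 - i\right) \left(e^{6 \sqrt{2} i \omega} + i\right) e^{- 3 \sqrt{2} \omega \left(1 + i\right)}}{144} = \frac{\pi e^{- 3 \sqrt{2} \omega} \sin{\left(3 \sqrt{2} \omega + \frac{\pi}{4} \right)}}{36}

Case ω < 0 (upper half-plane, counterclockwise contour ⇒ F(ω) = +2πi·ΣRes):
  Res_{z = 3 \sqrt{2} + 3 \sqrt{2} i} g(z) = \frac{\sqrt{2} i \left(-1 + i\right) e^{3 \sqrt{2} \omega \left(1 - i\right)}}{288}
  Res_{z = - 3 \sqrt{2} + 3 \sqrt{2} i} g(z) = \frac{\sqrt{2} \left(1 - i\right) e^{3 \sqrt{2} \omega \left(1 + i\right)}}{288}
  F(ω) = 2πi·ΣRes = - \frac{\sqrt{2} i \pi \left(i \left(1 - i\right) e^{3 \sqrt{2} \omega \left(1 - i\right)} - \left(1 - i\right) e^{3 \sqrt{2} \omega \left(1 + i\right)}\right)}{144} = \frac{\pi e^{3 \sqrt{2} \omega} \cos{\left(3 \sqrt{2} \omega + \frac{\pi}{4} \right)}}{36}

Both cases combine into a single formula in |ω|:

F(ω) = \frac{\pi e^{- 3 \sqrt{2} \left|{\omega}\right|} \sin{\left(3 \sqrt{2} \left|{\omega}\right| + \frac{\pi}{4} \right)}}{36}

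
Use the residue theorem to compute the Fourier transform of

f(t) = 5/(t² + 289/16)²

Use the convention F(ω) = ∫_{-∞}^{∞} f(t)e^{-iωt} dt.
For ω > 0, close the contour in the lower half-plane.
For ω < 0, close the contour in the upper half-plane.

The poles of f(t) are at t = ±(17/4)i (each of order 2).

Let g(z) = f(z)e^{-iωz}; for large |z| the factor e^{-iωz} decays in the lower half-plane when ω > 0 and in the upper half-plane when ω < 0.

Case ω > 0 (lower half-plane, clockwise contour ⇒ F(ω) = -2πi·ΣRes):
  Res_{z = - \frac{17 i}{4}} g(z) = \frac{20 i \left(17 \omega + 4\right) e^{- \frac{17 \omega}{4}}}{4913} (pole of order 2)
  F(ω) = -2πi·ΣRes = \frac{40 \pi \left(17 \omega + 4\right) e^{- \frac{17 \omega}{4}}}{4913}

Case ω < 0 (upper half-plane, counterclockwise contour ⇒ F(ω) = +2πi·ΣRes):
  Res_{z = \frac{17 i}{4}} g(z) = \frac{20 i \left(17 \omega - 4\right) e^{\frac{17 \omega}{4}}}{4913} (pole of order 2)
  F(ω) = 2πi·ΣRes = \frac{40 \pi \left(4 - 17 \omega\right) e^{\frac{17 \omega}{4}}}{4913}

Both cases combine into a single formula in |ω|:

F(ω) = \frac{40 \pi \left(17 \left|{\omega}\right| + 4\right) e^{- \frac{17 \left|{\omega}\right|}{4}}}{4913}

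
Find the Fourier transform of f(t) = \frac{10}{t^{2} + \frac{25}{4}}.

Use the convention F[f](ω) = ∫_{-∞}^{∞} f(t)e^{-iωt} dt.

F(ω) = 4 \pi e^{- \frac{5 \left|{\omega}\right|}{2}}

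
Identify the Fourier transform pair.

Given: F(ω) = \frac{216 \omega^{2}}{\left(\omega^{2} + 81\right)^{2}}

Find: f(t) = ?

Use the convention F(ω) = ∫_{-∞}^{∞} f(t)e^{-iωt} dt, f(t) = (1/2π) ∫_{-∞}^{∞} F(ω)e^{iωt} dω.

f(t) = 6 \left(1 - 9 \left|{t}\right|\right) e^{- 9 \left|{t}\right|}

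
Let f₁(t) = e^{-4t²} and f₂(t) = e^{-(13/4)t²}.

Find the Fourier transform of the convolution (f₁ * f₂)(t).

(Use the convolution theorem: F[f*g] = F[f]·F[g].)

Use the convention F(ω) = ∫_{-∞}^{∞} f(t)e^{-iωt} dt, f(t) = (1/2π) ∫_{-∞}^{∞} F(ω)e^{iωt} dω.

F[f₁*f₂](ω) = \frac{\sqrt{13} \pi e^{- \frac{29 \omega^{2}}{208}}}{13}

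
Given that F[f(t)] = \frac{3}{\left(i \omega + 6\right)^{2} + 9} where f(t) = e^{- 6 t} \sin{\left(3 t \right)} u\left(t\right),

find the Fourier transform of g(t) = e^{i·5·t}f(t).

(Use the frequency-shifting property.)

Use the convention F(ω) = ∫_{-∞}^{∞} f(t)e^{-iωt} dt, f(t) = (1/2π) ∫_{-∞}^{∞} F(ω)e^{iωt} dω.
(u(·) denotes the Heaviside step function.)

F[g](ω) = \frac{3}{\left(i \left(\omega - 5\right) + 6\right)^{2} + 9}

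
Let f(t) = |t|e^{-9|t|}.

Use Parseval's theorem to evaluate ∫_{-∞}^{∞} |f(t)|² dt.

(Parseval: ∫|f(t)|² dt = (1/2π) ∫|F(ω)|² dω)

∫|f(t)|² dt = \frac{1}{1458}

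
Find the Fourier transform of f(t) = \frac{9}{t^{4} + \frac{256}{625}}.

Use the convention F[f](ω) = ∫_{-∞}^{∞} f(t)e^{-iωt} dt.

F(ω) = \frac{1125 \pi e^{- \frac{2 \sqrt{2} \left|{\omega}\right|}{5}} \sin{\left(\frac{2 \sqrt{2} \left|{\omega}\right|}{5} + \frac{\pi}{4} \right)}}{64}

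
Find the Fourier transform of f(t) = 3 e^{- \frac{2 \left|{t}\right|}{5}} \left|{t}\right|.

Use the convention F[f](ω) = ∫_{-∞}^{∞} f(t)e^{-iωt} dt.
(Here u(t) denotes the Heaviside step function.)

F(ω) = \frac{150 \left(4 - 25 \omega^{2}\right)}{\left(25 \omega^{2} + 4\right)^{2}}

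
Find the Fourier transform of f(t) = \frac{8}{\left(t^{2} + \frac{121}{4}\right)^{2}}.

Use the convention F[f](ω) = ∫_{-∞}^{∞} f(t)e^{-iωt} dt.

F(ω) = \frac{16 \pi \left(11 \left|{\omega}\right| + 2\right) e^{- \frac{11 \left|{\omega}\right|}{2}}}{1331}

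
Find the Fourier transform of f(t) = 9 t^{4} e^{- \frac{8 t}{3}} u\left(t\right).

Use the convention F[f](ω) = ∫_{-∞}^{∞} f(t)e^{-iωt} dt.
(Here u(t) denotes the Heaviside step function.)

F(ω) = \frac{52488}{\left(3 i \omega + 8\right)^{5}}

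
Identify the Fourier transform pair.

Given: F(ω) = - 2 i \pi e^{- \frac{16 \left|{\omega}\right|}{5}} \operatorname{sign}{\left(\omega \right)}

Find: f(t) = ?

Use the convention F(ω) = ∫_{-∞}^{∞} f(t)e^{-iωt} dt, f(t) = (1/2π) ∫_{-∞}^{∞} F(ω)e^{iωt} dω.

f(t) = \frac{2 t}{t^{2} + \frac{256}{25}}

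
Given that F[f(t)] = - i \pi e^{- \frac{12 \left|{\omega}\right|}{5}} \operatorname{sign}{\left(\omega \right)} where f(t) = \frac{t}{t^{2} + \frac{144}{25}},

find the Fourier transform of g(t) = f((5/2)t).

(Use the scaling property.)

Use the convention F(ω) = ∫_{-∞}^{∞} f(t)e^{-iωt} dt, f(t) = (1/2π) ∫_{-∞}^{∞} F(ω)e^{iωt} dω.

F[g](ω) = - \frac{2 i \pi e^{- \frac{24 \left|{\omega}\right|}{25}} \operatorname{sign}{\left(\omega \right)}}{5}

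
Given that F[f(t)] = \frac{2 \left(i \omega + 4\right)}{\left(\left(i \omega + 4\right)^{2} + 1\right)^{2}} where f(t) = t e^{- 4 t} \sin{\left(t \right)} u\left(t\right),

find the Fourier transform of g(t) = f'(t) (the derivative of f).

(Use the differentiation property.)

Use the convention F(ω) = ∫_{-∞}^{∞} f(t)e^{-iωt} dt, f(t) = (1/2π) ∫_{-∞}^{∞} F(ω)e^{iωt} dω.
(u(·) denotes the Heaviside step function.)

F[g](ω) = \frac{2 i \omega \left(i \omega + 4\right)}{\left(\left(i \omega + 4\right)^{2} + 1\right)^{2}}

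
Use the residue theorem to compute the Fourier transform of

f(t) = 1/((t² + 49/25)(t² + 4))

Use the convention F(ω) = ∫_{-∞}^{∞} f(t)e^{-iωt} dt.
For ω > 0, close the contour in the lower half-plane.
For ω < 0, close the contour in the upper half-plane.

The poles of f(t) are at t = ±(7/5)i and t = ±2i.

Let g(z) = f(z)e^{-iωz}; for large |z| the factor e^{-iωz} decays in the lower half-plane when ω > 0 and in the upper half-plane when ω < 0.

Case ω > 0 (lower half-plane, clockwise contour ⇒ F(ω) = -2πi·ΣRes):
  Res_{z = - \frac{7 i}{5}} g(z) = \frac{125 i e^{- \frac{7 \omega}{5}}}{714}
  Res_{z = - 2 i} g(z) = - \frac{25 i e^{- 2 \omega}}{204}
  F(ω) = -2πi·ΣRes = - \frac{25 \pi e^{- 2 \omega}}{102} + \frac{125 \pi e^{- \frac{7 \omega}{5}}}{357}

Case ω < 0 (upper half-plane, counterclockwise contour ⇒ F(ω) = +2πi·ΣRes):
  Res_{z = \frac{7 i}{5}} g(z) = - \frac{125 i e^{\frac{7 \omega}{5}}}{714}
  Res_{z = 2 i} g(z) = \frac{25 i e^{2 \omega}}{204}
  F(ω) = 2πi·ΣRes = \frac{25 \pi \left(10 e^{\frac{7 \omega}{5}} - 7 e^{2 \omega}\right)}{714}

Both cases combine into a single formula in |ω|:

F(ω) = - \frac{25 \pi e^{- 2 \left|{\omega}\right|}}{102} + \frac{125 \pi e^{- \frac{7 \left|{\omega}\right|}{5}}}{357}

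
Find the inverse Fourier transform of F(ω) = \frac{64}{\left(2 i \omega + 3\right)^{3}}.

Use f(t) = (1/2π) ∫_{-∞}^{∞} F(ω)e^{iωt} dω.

f(t) = 4 t^{2} e^{- \frac{3 t}{2}} u\left(t\right)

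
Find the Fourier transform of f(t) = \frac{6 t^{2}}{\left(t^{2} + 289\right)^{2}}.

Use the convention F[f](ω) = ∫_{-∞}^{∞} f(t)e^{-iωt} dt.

F(ω) = \frac{3 \pi \left(1 - 17 \left|{\omega}\right|\right) e^{- 17 \left|{\omega}\right|}}{17}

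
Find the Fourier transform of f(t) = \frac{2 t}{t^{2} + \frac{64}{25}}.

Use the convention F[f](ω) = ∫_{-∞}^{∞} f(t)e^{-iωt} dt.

F(ω) = - 2 i \pi e^{- \frac{8 \left|{\omega}\right|}{5}} \operatorname{sign}{\left(\omega \right)}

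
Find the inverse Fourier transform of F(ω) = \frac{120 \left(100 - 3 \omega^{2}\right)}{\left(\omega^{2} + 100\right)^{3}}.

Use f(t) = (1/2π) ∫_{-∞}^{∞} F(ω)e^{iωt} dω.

f(t) = 3 t^{2} e^{- 10 \left|{t}\right|}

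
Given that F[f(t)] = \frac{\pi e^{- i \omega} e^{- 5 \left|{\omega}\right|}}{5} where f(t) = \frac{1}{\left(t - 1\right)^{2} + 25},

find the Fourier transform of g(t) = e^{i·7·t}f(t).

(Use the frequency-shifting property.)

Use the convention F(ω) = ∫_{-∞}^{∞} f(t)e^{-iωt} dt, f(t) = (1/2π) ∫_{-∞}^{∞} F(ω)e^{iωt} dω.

F[g](ω) = \frac{\pi e^{- i \left(\omega - 7\right) - 5 \left|{\omega - 7}\right|}}{5}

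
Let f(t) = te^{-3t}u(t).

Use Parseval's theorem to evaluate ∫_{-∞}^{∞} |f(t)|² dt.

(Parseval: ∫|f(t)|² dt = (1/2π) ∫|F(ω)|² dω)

∫|f(t)|² dt = \frac{1}{108}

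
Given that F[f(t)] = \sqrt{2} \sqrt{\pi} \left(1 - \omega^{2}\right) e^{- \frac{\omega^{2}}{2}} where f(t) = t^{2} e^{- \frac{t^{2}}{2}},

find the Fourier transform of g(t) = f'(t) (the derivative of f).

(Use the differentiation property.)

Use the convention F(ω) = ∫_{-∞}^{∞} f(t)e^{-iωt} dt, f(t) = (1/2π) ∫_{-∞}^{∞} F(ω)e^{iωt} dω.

F[g](ω) = \sqrt{2} i \sqrt{\pi} \omega \left(1 - \omega^{2}\right) e^{- \frac{\omega^{2}}{2}}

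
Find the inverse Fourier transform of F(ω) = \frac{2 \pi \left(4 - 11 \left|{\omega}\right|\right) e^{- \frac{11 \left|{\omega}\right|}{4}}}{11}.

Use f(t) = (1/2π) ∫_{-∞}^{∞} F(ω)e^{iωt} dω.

f(t) = \frac{4 t^{2}}{\left(t^{2} + \frac{121}{16}\right)^{2}}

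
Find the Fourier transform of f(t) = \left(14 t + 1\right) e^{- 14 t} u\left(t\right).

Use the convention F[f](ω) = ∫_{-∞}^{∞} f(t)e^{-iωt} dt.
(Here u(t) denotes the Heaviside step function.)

F(ω) = \frac{- i \omega - 28}{\omega^{2} - 28 i \omega - 196}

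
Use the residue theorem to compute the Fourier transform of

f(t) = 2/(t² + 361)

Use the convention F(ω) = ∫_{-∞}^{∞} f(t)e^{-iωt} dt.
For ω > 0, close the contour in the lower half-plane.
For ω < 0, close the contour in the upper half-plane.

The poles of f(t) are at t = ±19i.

Let g(z) = f(z)e^{-iωz}; for large |z| the factor e^{-iωz} decays in the lower half-plane when ω > 0 and in the upper half-plane when ω < 0.

Case ω > 0 (lower half-plane, clockwise contour ⇒ F(ω) = -2πi·ΣRes):
  Res_{z = - 19 i} g(z) = \frac{i e^{- 19 \omega}}{19}
  F(ω) = -2πi·ΣRes = \frac{2 \pi e^{- 19 \omega}}{19}

Case ω < 0 (upper half-plane, counterclockwise contour ⇒ F(ω) = +2πi·ΣRes):
  Res_{z = 19 i} g(z) = - \frac{i e^{19 \omega}}{19}
  F(ω) = 2πi·ΣRes = \frac{2 \pi e^{19 \omega}}{19}

Both cases combine into a single formula in |ω|:

F(ω) = \frac{2 \pi e^{- 19 \left|{\omega}\right|}}{19}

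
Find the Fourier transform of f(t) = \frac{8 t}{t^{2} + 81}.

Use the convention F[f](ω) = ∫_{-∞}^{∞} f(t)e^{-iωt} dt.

F(ω) = - 8 i \pi e^{- 9 \left|{\omega}\right|} \operatorname{sign}{\left(\omega \right)}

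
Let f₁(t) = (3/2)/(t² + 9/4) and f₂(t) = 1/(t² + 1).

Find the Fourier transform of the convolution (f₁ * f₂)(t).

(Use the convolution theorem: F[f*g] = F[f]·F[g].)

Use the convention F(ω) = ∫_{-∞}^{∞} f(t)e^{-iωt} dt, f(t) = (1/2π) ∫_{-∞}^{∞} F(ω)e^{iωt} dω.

F[f₁*f₂](ω) = \pi^{2} e^{- \frac{5 \left|{\omega}\right|}{2}}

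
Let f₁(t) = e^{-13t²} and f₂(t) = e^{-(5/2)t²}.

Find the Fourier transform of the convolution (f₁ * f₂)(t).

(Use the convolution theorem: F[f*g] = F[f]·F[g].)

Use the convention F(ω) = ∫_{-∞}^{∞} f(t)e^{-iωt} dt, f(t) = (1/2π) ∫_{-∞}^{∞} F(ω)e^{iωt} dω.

F[f₁*f₂](ω) = \frac{\sqrt{130} \pi e^{- \frac{31 \omega^{2}}{260}}}{65}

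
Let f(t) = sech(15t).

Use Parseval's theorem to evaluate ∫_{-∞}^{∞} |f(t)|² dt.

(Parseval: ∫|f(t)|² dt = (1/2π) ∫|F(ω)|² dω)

∫|f(t)|² dt = \frac{2}{15}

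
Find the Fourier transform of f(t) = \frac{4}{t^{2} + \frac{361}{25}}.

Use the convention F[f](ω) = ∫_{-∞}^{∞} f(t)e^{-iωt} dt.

F(ω) = \frac{20 \pi e^{- \frac{19 \left|{\omega}\right|}{5}}}{19}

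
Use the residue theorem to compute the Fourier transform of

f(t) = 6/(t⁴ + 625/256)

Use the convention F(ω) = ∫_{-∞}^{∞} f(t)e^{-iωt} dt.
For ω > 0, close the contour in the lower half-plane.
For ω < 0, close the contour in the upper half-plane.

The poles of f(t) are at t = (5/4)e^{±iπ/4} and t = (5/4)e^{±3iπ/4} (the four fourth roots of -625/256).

Let g(z) = f(z)e^{-iωz}; for large |z| the factor e^{-iωz} decays in the lower half-plane when ω > 0 and in the upper half-plane when ω < 0.

Case ω > 0 (lower half-plane, clockwise contour ⇒ F(ω) = -2πi·ΣRes):
  Res_{z = - \frac{5 \sqrt{2}}{8} - \frac{5 \sqrt{2} i}{8}} g(z) = \frac{48 \sqrt{2} \left(1 + i\right) e^{\frac{5 \sqrt{2} \omega \left(-1 + i\right)}{8}}}{125}
  Res_{z = \frac{5 \sqrt{2}}{8} - \frac{5 \sqrt{2} i}{8}} g(z) = \frac{48 \sqrt{2} \left(-1 + i\right) e^{- \frac{5 \sqrt{2} \omega \left(1 + i\right)}{8}}}{125}
  F(ω) = -2πi·ΣRes = \frac{96 \sqrt{2} \pi \left(\left(1 - i\right) e^{\frac{5 \sqrt{2} i \omega}{4}} + 1 + i\right) e^{- \frac{5 \sqrt{2} \omega \left(1 + i\right)}{8}}}{125} = \frac{384 \pi e^{- \frac{5 \sqrt{2} \omega}{8}} \sin{\left(\frac{5 \sqrt{2} \omega}{8} + \frac{\pi}{4} \right)}}{125}

Case ω < 0 (upper half-plane, counterclockwise contour ⇒ F(ω) = +2πi·ΣRes):
  Res_{z = \frac{5 \sqrt{2}}{8} + \frac{5 \sqrt{2} i}{8}} g(z) = - \frac{48 \sqrt{2} \left(1 + i\right) e^{\frac{5 \sqrt{2} \omega \left(1 - i\right)}{8}}}{125}
  Res_{z = - \frac{5 \sqrt{2}}{8} + \frac{5 \sqrt{2} i}{8}} g(z) = \frac{48 \sqrt{2} \left(1 - i\right) e^{\frac{5 \sqrt{2} \omega \left(1 + i\right)}{8}}}{125}
  F(ω) = 2πi·ΣRes = - \frac{96 \sqrt{2} i \pi \left(\left(1 + i\right) e^{\frac{5 \sqrt{2} \omega \left(1 - i\right)}{8}} - \left(1 - i\right) e^{\frac{5 \sqrt{2} \omega \left(1 + i\right)}{8}}\right)}{125} = \frac{384 \pi e^{\frac{5 \sqrt{2} \omega}{8}} \cos{\left(\frac{5 \sqrt{2} \omega}{8} + \frac{\pi}{4} \right)}}{125}

Both cases combine into a single formula in |ω|:

F(ω) = \frac{384 \pi e^{- \frac{5 \sqrt{2} \left|{\omega}\right|}{8}} \sin{\left(\frac{5 \sqrt{2} \left|{\omega}\right|}{8} + \frac{\pi}{4} \right)}}{125}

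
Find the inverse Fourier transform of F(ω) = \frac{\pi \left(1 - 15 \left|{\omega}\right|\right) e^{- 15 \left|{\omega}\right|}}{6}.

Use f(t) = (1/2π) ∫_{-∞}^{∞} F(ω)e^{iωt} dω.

f(t) = \frac{5 t^{2}}{\left(t^{2} + 225\right)^{2}}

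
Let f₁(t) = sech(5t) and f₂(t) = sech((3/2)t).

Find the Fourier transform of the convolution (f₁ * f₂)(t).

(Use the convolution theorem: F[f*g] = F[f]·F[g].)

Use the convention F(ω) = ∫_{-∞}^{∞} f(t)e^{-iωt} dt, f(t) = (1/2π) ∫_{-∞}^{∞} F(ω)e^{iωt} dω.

F[f₁*f₂](ω) = \frac{2 \pi^{2}}{15 \cosh{\left(\frac{\pi \omega}{10} \right)} \cosh{\left(\frac{\pi \omega}{3} \right)}}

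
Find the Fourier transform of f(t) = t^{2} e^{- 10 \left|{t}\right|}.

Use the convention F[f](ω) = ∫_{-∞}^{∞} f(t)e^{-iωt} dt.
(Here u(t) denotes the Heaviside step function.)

F(ω) = \frac{40 \left(100 - 3 \omega^{2}\right)}{\left(\omega^{2} + 100\right)^{3}}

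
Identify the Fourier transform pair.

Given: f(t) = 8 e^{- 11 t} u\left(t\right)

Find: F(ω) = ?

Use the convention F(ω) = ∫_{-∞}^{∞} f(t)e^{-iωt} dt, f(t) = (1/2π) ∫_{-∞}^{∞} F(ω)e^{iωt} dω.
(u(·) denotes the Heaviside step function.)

F(ω) = \frac{8}{i \omega + 11}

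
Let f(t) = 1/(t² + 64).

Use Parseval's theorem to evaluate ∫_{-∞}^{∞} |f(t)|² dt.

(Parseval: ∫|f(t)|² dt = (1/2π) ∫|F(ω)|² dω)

∫|f(t)|² dt = \frac{\pi}{1024}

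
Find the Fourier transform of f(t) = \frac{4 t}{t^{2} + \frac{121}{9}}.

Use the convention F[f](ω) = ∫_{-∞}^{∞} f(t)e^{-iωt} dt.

F(ω) = - 4 i \pi e^{- \frac{11 \left|{\omega}\right|}{3}} \operatorname{sign}{\left(\omega \right)}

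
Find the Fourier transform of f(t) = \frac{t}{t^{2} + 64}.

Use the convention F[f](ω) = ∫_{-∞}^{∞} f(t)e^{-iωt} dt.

F(ω) = - i \pi e^{- 8 \left|{\omega}\right|} \operatorname{sign}{\left(\omega \right)}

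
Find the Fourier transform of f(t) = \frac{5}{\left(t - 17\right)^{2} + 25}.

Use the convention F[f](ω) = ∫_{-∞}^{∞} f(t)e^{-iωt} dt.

F(ω) = \pi e^{- 17 i \omega - 5 \left|{\omega}\right|}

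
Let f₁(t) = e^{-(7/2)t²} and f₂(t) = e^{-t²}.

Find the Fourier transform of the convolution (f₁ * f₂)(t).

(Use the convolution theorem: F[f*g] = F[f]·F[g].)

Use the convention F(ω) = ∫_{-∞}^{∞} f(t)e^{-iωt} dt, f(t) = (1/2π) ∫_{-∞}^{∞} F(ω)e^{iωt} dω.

F[f₁*f₂](ω) = \frac{\sqrt{14} \pi e^{- \frac{9 \omega^{2}}{28}}}{7}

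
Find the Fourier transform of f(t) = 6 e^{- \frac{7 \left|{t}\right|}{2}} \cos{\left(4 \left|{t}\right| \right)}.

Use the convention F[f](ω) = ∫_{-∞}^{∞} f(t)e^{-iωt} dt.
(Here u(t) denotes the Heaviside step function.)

F(ω) = \frac{168 \left(4 \omega^{2} + 113\right)}{16 \omega^{4} - 120 \omega^{2} + 12769}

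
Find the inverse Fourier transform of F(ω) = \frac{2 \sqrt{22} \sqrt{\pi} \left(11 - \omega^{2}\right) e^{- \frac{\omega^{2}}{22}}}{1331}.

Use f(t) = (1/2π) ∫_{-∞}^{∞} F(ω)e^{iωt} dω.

f(t) = 2 t^{2} e^{- \frac{11 t^{2}}{2}}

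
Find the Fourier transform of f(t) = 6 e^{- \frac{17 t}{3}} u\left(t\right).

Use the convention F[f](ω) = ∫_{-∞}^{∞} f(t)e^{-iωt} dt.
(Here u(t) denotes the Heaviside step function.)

F(ω) = \frac{18}{3 i \omega + 17}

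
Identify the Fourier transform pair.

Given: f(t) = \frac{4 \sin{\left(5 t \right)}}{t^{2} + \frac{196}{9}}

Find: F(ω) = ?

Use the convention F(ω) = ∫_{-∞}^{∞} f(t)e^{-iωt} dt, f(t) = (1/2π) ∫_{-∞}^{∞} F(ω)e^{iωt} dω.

F(ω) = \frac{3 i \pi e^{- \frac{14 \left|{\omega + 5}\right|}{3}}}{7} - \frac{3 i \pi e^{- \frac{14 \left|{\omega - 5}\right|}{3}}}{7}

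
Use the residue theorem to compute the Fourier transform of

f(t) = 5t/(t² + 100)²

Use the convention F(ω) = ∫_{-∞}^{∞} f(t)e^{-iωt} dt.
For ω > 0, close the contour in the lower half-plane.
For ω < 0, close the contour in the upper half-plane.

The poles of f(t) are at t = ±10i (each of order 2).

Let g(z) = f(z)e^{-iωz}; for large |z| the factor e^{-iωz} decays in the lower half-plane when ω > 0 and in the upper half-plane when ω < 0.

Case ω > 0 (lower half-plane, clockwise contour ⇒ F(ω) = -2πi·ΣRes):
  Res_{z = - 10 i} g(z) = \frac{\omega e^{- 10 \omega}}{8} (pole of order 2)
  F(ω) = -2πi·ΣRes = - \frac{i \pi \omega e^{- 10 \omega}}{4}

Case ω < 0 (upper half-plane, counterclockwise contour ⇒ F(ω) = +2πi·ΣRes):
  Res_{z = 10 i} g(z) = - \frac{\omega e^{10 \omega}}{8} (pole of order 2)
  F(ω) = 2πi·ΣRes = - \frac{i \pi \omega e^{10 \omega}}{4}

Both cases combine into a single formula in |ω|:

F(ω) = - \frac{i \pi \omega e^{- 10 \left|{\omega}\right|}}{4}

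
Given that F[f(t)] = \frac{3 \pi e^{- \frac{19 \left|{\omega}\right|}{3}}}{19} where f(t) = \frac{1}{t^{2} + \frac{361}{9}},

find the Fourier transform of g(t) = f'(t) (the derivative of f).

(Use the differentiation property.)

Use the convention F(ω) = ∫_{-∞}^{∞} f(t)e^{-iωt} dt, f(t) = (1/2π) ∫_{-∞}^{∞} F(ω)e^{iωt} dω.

F[g](ω) = \frac{3 i \pi \omega e^{- \frac{19 \left|{\omega}\right|}{3}}}{19}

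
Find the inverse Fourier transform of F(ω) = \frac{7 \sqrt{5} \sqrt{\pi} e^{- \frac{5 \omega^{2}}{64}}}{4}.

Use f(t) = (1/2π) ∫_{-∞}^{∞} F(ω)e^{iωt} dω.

f(t) = 7 e^{- \frac{16 t^{2}}{5}}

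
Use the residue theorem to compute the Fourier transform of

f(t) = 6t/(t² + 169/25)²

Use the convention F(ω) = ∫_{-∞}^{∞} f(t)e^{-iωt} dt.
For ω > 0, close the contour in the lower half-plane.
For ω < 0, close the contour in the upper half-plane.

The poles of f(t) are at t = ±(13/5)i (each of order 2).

Let g(z) = f(z)e^{-iωz}; for large |z| the factor e^{-iωz} decays in the lower half-plane when ω > 0 and in the upper half-plane when ω < 0.

Case ω > 0 (lower half-plane, clockwise contour ⇒ F(ω) = -2πi·ΣRes):
  Res_{z = - \frac{13 i}{5}} g(z) = \frac{15 \omega e^{- \frac{13 \omega}{5}}}{26} (pole of order 2)
  F(ω) = -2πi·ΣRes = - \frac{15 i \pi \omega e^{- \frac{13 \omega}{5}}}{13}

Case ω < 0 (upper half-plane, counterclockwise contour ⇒ F(ω) = +2πi·ΣRes):
  Res_{z = \frac{13 i}{5}} g(z) = - \frac{15 \omega e^{\frac{13 \omega}{5}}}{26} (pole of order 2)
  F(ω) = 2πi·ΣRes = - \frac{15 i \pi \omega e^{\frac{13 \omega}{5}}}{13}

Both cases combine into a single formula in |ω|:

F(ω) = - \frac{15 i \pi \omega e^{- \frac{13 \left|{\omega}\right|}{5}}}{13}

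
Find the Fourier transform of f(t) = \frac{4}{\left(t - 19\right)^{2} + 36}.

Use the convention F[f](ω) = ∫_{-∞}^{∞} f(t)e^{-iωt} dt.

F(ω) = \frac{2 \pi e^{- 19 i \omega - 6 \left|{\omega}\right|}}{3}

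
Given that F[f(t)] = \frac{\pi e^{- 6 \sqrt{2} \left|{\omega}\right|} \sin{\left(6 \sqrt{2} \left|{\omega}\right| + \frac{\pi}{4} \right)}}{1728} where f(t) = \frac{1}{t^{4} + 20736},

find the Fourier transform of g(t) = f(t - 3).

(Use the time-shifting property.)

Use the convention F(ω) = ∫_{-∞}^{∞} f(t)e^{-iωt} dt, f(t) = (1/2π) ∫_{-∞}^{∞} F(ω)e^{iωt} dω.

F[g](ω) = \frac{\pi e^{- 3 i \omega - 6 \sqrt{2} \left|{\omega}\right|} \sin{\left(6 \sqrt{2} \left|{\omega}\right| + \frac{\pi}{4} \right)}}{1728}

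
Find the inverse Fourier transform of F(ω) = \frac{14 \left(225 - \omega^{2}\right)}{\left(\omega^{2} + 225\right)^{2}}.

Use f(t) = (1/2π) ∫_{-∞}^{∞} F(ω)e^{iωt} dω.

f(t) = 7 e^{- 15 \left|{t}\right|} \left|{t}\right|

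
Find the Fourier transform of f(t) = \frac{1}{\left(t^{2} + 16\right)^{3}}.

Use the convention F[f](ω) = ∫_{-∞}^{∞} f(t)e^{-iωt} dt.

F(ω) = \frac{\pi \left(16 \omega^{2} + 12 \left|{\omega}\right| + 3\right) e^{- 4 \left|{\omega}\right|}}{8192}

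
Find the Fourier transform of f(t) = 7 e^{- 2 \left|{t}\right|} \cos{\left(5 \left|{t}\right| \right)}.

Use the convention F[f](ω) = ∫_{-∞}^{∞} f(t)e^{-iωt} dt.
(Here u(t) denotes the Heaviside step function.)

F(ω) = \frac{28 \left(\omega^{2} + 29\right)}{\omega^{4} - 42 \omega^{2} + 841}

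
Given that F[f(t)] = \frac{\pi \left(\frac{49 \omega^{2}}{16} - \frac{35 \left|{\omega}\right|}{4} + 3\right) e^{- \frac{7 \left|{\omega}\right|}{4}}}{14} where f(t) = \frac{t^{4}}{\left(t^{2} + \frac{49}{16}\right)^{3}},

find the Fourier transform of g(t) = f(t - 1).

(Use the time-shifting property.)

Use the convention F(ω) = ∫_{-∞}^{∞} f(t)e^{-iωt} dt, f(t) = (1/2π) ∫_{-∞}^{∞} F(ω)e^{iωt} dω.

F[g](ω) = \frac{\pi \left(49 \omega^{2} - 140 \left|{\omega}\right| + 48\right) e^{- i \omega - \frac{7 \left|{\omega}\right|}{4}}}{224}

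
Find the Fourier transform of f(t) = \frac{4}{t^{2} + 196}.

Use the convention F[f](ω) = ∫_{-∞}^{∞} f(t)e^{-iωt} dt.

F(ω) = \frac{2 \pi e^{- 14 \left|{\omega}\right|}}{7}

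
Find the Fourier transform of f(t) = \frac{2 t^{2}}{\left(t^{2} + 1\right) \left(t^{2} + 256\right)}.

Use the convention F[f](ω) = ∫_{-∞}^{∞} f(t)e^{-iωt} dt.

F(ω) = \frac{2 \pi \left(16 - e^{15 \left|{\omega}\right|}\right) e^{- 16 \left|{\omega}\right|}}{255}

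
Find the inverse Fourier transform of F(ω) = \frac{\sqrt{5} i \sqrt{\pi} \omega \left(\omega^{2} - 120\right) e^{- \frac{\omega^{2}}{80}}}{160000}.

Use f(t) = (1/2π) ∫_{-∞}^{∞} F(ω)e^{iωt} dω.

f(t) = 4 t^{3} e^{- 20 t^{2}}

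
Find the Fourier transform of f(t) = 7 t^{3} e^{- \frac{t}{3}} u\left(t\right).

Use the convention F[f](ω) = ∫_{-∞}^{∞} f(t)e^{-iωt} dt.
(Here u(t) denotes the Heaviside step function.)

F(ω) = \frac{3402}{\left(3 i \omega + 1\right)^{4}}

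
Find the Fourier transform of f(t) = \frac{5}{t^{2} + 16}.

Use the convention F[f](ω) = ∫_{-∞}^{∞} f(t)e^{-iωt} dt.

F(ω) = \frac{5 \pi e^{- 4 \left|{\omega}\right|}}{4}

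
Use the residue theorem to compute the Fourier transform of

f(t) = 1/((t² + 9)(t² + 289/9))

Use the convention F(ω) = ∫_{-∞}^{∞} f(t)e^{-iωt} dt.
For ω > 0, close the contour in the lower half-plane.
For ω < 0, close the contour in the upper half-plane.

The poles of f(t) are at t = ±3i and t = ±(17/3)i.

Let g(z) = f(z)e^{-iωz}; for large |z| the factor e^{-iωz} decays in the lower half-plane when ω > 0 and in the upper half-plane when ω < 0.

Case ω > 0 (lower half-plane, clockwise contour ⇒ F(ω) = -2πi·ΣRes):
  Res_{z = - 3 i} g(z) = \frac{3 i e^{- 3 \omega}}{416}
  Res_{z = - \frac{17 i}{3}} g(z) = - \frac{27 i e^{- \frac{17 \omega}{3}}}{7072}
  F(ω) = -2πi·ΣRes = \frac{3 \pi e^{- 3 \omega}}{208} - \frac{27 \pi e^{- \frac{17 \omega}{3}}}{3536}

Case ω < 0 (upper half-plane, counterclockwise contour ⇒ F(ω) = +2πi·ΣRes):
  Res_{z = 3 i} g(z) = - \frac{3 i e^{3 \omega}}{416}
  Res_{z = \frac{17 i}{3}} g(z) = \frac{27 i e^{\frac{17 \omega}{3}}}{7072}
  F(ω) = 2πi·ΣRes = \frac{3 \pi \left(- 9 e^{\frac{17 \omega}{3}} + 17 e^{3 \omega}\right)}{3536}

Both cases combine into a single formula in |ω|:

F(ω) = \frac{3 \pi e^{- 3 \left|{\omega}\right|}}{208} - \frac{27 \pi e^{- \frac{17 \left|{\omega}\right|}{3}}}{3536}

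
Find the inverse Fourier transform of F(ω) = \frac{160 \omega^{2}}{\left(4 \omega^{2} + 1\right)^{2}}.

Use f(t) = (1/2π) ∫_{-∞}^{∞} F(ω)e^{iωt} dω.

f(t) = 5 \left(1 - \frac{\left|{t}\right|}{2}\right) e^{- \frac{\left|{t}\right|}{2}}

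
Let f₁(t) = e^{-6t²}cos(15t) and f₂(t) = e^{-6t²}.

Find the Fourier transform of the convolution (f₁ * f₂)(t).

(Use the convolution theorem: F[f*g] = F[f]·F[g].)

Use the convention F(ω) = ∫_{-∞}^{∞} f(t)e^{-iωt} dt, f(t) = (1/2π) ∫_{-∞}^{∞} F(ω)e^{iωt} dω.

F[f₁*f₂](ω) = \frac{\pi \left(e^{\frac{5 \omega}{2}} + 1\right) e^{- \frac{\omega^{2}}{12} - \frac{5 \omega}{4} - \frac{75}{8}}}{12}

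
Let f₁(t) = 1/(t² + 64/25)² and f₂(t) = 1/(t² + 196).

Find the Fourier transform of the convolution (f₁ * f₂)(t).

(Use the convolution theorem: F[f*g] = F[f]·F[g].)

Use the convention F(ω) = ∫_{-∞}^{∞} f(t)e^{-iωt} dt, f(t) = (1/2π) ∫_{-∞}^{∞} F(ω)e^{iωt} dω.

F[f₁*f₂](ω) = \frac{25 \pi^{2} \left(8 \left|{\omega}\right| + 5\right) e^{- \frac{78 \left|{\omega}\right|}{5}}}{14336}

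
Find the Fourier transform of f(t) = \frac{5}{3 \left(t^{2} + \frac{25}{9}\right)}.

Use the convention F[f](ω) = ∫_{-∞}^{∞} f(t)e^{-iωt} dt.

F(ω) = \pi e^{- \frac{5 \left|{\omega}\right|}{3}}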